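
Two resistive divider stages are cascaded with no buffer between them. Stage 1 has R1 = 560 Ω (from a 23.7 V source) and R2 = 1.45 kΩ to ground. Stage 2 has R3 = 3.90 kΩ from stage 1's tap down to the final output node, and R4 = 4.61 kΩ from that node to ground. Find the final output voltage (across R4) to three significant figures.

V_out ≈ 8.84 V

Stage 2 presents R3+R4 = 8510 Ω as a load on stage 1's tap.
Stage 1's lower leg becomes R2‖(R3+R4) = 1239 Ω, so V_mid = 23.7 × 1239/1799 = 16.32 V.
Stage 2 is itself unloaded: V_out = V_mid × R4/(R3+R4) = 16.32 × 4610/8510 = 8.84 V.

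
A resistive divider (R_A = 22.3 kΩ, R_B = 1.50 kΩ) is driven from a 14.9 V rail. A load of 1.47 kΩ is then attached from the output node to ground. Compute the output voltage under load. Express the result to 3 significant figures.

The load sits in parallel with R_B: R_B‖R_L = (1.50 × 1.47) / (1.50 + 1.47) = 0.7424 kΩ.
V_out = 14.9 × 0.7424 / (22.3 + 0.7424) = 14.9 × 0.7424/23.04 = 0.480 V.

V_out ≈ 0.480 V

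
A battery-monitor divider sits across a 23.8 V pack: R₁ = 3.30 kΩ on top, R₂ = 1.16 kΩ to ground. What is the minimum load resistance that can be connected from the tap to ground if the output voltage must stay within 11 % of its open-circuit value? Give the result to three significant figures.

Output resistance R_th = R₁‖R₂ = (3300 × 1160)/4460 = 858.3 Ω.
The fractional drop is R_th/(R_th + R_L); requiring this ≤ 0.110 gives R_L ≥ R_th(1/0.110 − 1) = 858.3 × 8.091 = 6.94 kΩ.

R_L(min) ≈ 6.94 kΩ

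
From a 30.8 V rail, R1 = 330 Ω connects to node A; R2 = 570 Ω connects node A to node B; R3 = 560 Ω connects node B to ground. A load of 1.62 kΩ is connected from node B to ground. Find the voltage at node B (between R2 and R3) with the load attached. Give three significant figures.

V ≈ 9.74 V

At node B, R3 is in parallel with the load: R3‖R_L = 416.1 Ω.
Below node A the resistance is R2 + (R3‖R_L) = 986.1 Ω, so V_A = 30.8 × 986.1/1316 = 23.08 V.
Then V_B = V_A × (R3‖R_L)/(R2 + R3‖R_L) = 23.08 × 416.1/986.1 = 9.74 V.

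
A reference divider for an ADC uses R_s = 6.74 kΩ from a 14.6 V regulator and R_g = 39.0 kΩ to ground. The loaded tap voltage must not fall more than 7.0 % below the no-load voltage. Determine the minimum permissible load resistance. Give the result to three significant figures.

Output resistance R_th = R_s‖R_g = (6.74 × 39.0)/45.74 = 5.747 kΩ.
The fractional drop is R_th/(R_th + R_L); requiring this ≤ 0.0700 gives R_L ≥ R_th(1/0.0700 − 1) = 5.747 × 13.29 = 76.4 kΩ.

R_L(min) ≈ 76.4 kΩ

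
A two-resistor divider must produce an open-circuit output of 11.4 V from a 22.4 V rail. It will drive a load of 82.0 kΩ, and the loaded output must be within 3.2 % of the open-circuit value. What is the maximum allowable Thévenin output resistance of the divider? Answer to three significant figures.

R_th ≤ 2.71 kΩ

Loading drop = R_th/(R_th + R_L) ≤ 0.0320, so R_th ≤ R_L · ε/(1−ε) = 82.0 kΩ × 0.0320/0.9680 = 2.71 kΩ.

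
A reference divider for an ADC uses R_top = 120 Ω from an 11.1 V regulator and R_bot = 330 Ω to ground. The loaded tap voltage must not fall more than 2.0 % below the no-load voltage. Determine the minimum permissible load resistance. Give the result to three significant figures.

Output resistance R_th = R_top‖R_bot = (120 × 330)/450.0 = 88.00 Ω.
The fractional drop is R_th/(R_th + R_L); requiring this ≤ 0.0200 gives R_L ≥ R_th(1/0.0200 − 1) = 88.00 × 49.00 = 4.31 kΩ.

R_L(min) ≈ 4.31 kΩ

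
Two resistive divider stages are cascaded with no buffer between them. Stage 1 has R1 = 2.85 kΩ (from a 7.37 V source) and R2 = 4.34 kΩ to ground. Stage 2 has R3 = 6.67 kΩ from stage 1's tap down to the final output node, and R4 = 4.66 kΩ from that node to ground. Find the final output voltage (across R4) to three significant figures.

V_out ≈ 1.59 V

Stage 2 presents R3+R4 = 11.33 kΩ as a load on stage 1's tap.
Stage 1's lower leg becomes R2‖(R3+R4) = 3.138 kΩ, so V_mid = 7.37 × 3.138/5.988 = 3.862 V.
Stage 2 is itself unloaded: V_out = V_mid × R4/(R3+R4) = 3.862 × 4.66/11.33 = 1.59 V.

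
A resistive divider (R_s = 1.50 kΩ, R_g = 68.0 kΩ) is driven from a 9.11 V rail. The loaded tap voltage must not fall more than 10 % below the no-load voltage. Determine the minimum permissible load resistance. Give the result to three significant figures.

R_L(min) ≈ 13.2 kΩ

Output resistance R_th = R_s‖R_g = (1.50 × 68.0)/69.50 = 1.468 kΩ.
The fractional drop is R_th/(R_th + R_L); requiring this ≤ 0.100 gives R_L ≥ R_th(1/0.100 − 1) = 1.468 × 9.000 = 13.2 kΩ.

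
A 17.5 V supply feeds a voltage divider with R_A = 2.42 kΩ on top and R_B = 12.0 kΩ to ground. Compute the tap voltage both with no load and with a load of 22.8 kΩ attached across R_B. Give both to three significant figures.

Open-circuit: V = 17.5 × 12.0/(2.42 + 12.0) = 14.6 V.
With the load, R_B becomes R_B‖R_L = 7.862 kΩ, so V = 17.5 × 7.862/10.28 = 13.4 V.

Unloaded: 14.6 V; loaded: 13.4 V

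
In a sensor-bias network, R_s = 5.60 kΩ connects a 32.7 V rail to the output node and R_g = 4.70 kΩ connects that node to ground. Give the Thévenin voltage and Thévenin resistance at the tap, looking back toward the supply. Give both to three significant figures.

V_th is the open-circuit tap voltage: 32.7 × 4.70/(5.60 + 4.70) = 14.9 V.
With the supply zeroed, R_s and R_g appear in parallel from the tap: R_th = R_s‖R_g = (5.60 × 4.70)/10.30 = 2.56 kΩ.

V_th = 14.9 V, R_th = 2.56 kΩ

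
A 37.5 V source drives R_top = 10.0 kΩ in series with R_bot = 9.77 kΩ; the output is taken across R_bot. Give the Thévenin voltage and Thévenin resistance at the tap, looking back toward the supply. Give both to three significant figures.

V_th is the open-circuit tap voltage: 37.5 × 9.77/(10.0 + 9.77) = 18.5 V.
With the supply zeroed, R_top and R_bot appear in parallel from the tap: R_th = R_top‖R_bot = (10.0 × 9.77)/19.77 = 4.94 kΩ.

V_th = 18.5 V, R_th = 4.94 kΩ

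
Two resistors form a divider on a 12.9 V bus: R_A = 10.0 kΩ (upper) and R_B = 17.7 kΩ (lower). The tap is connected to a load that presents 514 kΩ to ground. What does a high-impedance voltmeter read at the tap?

The load sits in parallel with R_B: R_B‖R_L = (17.7 × 514) / (17.7 + 514) = 17.11 kΩ.
V_out = 12.9 × 17.11 / (10.0 + 17.11) = 12.9 × 17.11/27.11 = 8.14 V.

V_out ≈ 8.14 V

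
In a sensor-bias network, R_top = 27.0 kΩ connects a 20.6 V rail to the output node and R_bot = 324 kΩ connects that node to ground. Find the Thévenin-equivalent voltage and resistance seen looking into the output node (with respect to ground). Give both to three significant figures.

V_th is the open-circuit tap voltage: 20.6 × 324/(27.0 + 324) = 19.0 V.
With the supply zeroed, R_top and R_bot appear in parallel from the tap: R_th = R_top‖R_bot = (27.0 × 324)/351.0 = 24.9 kΩ.

V_th = 19.0 V, R_th = 24.9 kΩ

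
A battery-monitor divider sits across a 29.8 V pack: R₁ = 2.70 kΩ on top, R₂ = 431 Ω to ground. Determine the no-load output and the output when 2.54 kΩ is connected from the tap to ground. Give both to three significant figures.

Unloaded: 4.10 V; loaded: 3.58 V

Open-circuit: V = 29.8 × 431/(2700 + 431) = 4.10 V.
With the load, R₂ becomes R₂‖R_L = 368.5 Ω, so V = 29.8 × 368.5/3068 = 3.58 V.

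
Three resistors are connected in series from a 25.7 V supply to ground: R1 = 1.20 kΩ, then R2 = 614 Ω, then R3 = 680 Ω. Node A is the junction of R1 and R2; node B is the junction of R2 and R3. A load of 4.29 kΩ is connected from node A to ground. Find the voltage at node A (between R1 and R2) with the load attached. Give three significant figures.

Below node A the series string R2+R3 = 1294 Ω sits in parallel with the 4290 Ω load: 994.1 Ω.
V_A = 25.7 × 994.1/(1200 + 994.1) = 11.6 V.

V ≈ 11.6 V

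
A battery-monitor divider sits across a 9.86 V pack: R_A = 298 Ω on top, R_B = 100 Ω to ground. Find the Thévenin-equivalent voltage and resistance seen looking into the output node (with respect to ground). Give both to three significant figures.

V_th = 2.48 V, R_th = 74.9 Ω

V_th is the open-circuit tap voltage: 9.86 × 100/(298 + 100) = 2.48 V.
With the supply zeroed, R_A and R_B appear in parallel from the tap: R_th = R_A‖R_B = (298 × 100)/398.0 = 74.9 Ω.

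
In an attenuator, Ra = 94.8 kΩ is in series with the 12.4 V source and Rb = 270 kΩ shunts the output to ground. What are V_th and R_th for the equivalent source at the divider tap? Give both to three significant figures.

V_th is the open-circuit tap voltage: 12.4 × 270/(94.8 + 270) = 9.18 V.
With the supply zeroed, Ra and Rb appear in parallel from the tap: R_th = Ra‖Rb = (94.8 × 270)/364.8 = 70.2 kΩ.

V_th = 9.18 V, R_th = 70.2 kΩ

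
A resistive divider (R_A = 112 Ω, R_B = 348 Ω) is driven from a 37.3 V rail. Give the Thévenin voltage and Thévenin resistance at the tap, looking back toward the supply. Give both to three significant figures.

V_th = 28.2 V, R_th = 84.7 Ω

V_th is the open-circuit tap voltage: 37.3 × 348/(112 + 348) = 28.2 V.
With the supply zeroed, R_A and R_B appear in parallel from the tap: R_th = R_A‖R_B = (112 × 348)/460.0 = 84.7 Ω.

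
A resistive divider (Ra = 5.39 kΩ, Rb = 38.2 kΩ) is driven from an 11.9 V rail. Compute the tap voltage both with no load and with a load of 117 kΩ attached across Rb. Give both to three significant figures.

Open-circuit: V = 11.9 × 38.2/(5.39 + 38.2) = 10.4 V.
With the load, Rb becomes Rb‖R_L = 28.80 kΩ, so V = 11.9 × 28.80/34.19 = 10.0 V.

Unloaded: 10.4 V; loaded: 10.0 V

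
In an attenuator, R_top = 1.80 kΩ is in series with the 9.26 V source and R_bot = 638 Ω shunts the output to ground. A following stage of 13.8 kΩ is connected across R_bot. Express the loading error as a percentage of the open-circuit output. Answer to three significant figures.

3.30 %

The divider's output (Thévenin) resistance is R_top‖R_bot = 471.0 Ω.
Fractional drop under load = R_th/(R_th + R_L) = 471.0 / (471.0 + 13800) = 0.03301.
So the output falls by 3.30 %.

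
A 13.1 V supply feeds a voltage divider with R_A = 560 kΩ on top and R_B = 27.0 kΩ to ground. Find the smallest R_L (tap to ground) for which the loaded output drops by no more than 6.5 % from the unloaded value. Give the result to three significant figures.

R_L(min) ≈ 371 kΩ

Output resistance R_th = R_A‖R_B = (560 × 27.0)/587.0 = 25.76 kΩ.
The fractional drop is R_th/(R_th + R_L); requiring this ≤ 0.0650 gives R_L ≥ R_th(1/0.0650 − 1) = 25.76 × 14.38 = 371 kΩ.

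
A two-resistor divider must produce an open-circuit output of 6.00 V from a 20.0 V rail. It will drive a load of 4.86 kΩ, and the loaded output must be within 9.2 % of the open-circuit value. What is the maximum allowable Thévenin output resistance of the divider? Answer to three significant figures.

Loading drop = R_th/(R_th + R_L) ≤ 0.0920, so R_th ≤ R_L · ε/(1−ε) = 4.86 kΩ × 0.0920/0.9080 = 492 Ω.
(Any R1, R2 with R2/(R1+R2) = 0.300 and R1‖R2 ≤ 492 Ω will meet the spec.)

R_th ≤ 492 Ω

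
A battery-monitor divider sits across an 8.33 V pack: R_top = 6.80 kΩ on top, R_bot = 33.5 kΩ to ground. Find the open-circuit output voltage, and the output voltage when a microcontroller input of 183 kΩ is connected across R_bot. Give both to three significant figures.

Open-circuit: V = 8.33 × 33.5/(6.80 + 33.5) = 6.92 V.
With the load, R_bot becomes R_bot‖R_L = 28.32 kΩ, so V = 8.33 × 28.32/35.12 = 6.72 V.

Unloaded: 6.92 V; loaded: 6.72 V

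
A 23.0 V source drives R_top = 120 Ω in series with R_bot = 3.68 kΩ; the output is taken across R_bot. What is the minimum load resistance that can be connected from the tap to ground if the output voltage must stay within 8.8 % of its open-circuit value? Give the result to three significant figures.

Output resistance R_th = R_top‖R_bot = (120 × 3680)/3800 = 116.2 Ω.
The fractional drop is R_th/(R_th + R_L); requiring this ≤ 0.0880 gives R_L ≥ R_th(1/0.0880 − 1) = 116.2 × 10.36 = 1.20 kΩ.

R_L(min) ≈ 1.20 kΩ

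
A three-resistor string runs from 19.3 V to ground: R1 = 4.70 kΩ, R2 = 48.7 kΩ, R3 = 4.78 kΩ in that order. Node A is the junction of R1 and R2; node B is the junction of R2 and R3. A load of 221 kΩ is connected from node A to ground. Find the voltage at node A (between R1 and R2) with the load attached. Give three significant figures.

Below node A the series string R2+R3 = 53.48 kΩ sits in parallel with the 221 kΩ load: 43.06 kΩ.
V_A = 19.3 × 43.06/(4.70 + 43.06) = 17.4 V.

V ≈ 17.4 V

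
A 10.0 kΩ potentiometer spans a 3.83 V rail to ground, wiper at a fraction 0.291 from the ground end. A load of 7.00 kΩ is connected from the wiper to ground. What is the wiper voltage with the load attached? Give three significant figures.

V ≈ 0.861 V

The wiper splits the pot into (1−α)R = 7.090 kΩ above and αR = 2.910 kΩ below.
Lower section ‖ load = 2.055 kΩ.
V_wiper = 3.83 × 2.055/(7.090 + 2.055) = 0.861 V.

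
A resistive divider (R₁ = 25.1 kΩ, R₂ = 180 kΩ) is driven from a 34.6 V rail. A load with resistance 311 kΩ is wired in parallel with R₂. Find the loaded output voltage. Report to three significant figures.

V_out ≈ 28.4 V

The load sits in parallel with R₂: R₂‖R_L = (180 × 311) / (180 + 311) = 114.0 kΩ.
V_out = 34.6 × 114.0 / (25.1 + 114.0) = 34.6 × 114.0/139.1 = 28.4 V.
(Unloaded it would have been 30.4 V.)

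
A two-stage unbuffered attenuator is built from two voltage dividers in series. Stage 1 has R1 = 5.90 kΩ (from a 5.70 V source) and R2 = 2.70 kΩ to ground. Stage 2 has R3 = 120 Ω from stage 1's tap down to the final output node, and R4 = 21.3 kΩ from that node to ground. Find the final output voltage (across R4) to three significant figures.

Stage 2 presents R3+R4 = 21420 Ω as a load on stage 1's tap.
Stage 1's lower leg becomes R2‖(R3+R4) = 2398 Ω, so V_mid = 5.70 × 2398/8298 = 1.647 V.
Stage 2 is itself unloaded: V_out = V_mid × R4/(R3+R4) = 1.647 × 21300/21420 = 1.64 V.

V_out ≈ 1.64 V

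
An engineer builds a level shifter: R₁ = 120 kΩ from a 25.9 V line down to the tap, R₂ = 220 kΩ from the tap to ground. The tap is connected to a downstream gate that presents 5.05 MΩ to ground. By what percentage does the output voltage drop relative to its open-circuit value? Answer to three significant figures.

1.51 %

The divider's output (Thévenin) resistance is R₁‖R₂ = 77.65 kΩ.
Fractional drop under load = R_th/(R_th + R_L) = 77.65 / (77.65 + 5050) = 0.01514.
So the output falls by 1.51 %.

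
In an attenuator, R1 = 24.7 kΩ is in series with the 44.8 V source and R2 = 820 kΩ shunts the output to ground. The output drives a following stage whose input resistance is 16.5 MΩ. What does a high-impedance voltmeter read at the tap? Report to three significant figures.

V_out ≈ 43.4 V

The load sits in parallel with R2: R2‖R_L = (820 × 16500) / (820 + 16500) = 781.2 kΩ.
V_out = 44.8 × 781.2 / (24.7 + 781.2) = 44.8 × 781.2/805.9 = 43.4 V.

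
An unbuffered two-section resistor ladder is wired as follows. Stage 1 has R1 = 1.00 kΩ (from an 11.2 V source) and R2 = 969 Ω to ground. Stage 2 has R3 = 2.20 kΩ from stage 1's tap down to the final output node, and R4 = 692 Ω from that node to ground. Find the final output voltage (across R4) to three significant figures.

V_out ≈ 1.13 V

Stage 2 presents R3+R4 = 2892 Ω as a load on stage 1's tap.
Stage 1's lower leg becomes R2‖(R3+R4) = 725.8 Ω, so V_mid = 11.2 × 725.8/1726 = 4.710 V.
Stage 2 is itself unloaded: V_out = V_mid × R4/(R3+R4) = 4.710 × 692/2892 = 1.13 V.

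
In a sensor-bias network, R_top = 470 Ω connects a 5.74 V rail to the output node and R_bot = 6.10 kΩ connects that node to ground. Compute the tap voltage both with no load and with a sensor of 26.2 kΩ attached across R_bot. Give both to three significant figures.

Unloaded: 5.33 V; loaded: 5.24 V

Open-circuit: V = 5.74 × 6100/(470 + 6100) = 5.33 V.
With the load, R_bot becomes R_bot‖R_L = 4948 Ω, so V = 5.74 × 4948/5418 = 5.24 V.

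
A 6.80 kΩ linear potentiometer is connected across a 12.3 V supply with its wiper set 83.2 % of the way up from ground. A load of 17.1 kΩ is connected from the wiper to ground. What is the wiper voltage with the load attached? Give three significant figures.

The wiper splits the pot into (1−α)R = 1.142 kΩ above and αR = 5.658 kΩ below.
Lower section ‖ load = 4.251 kΩ.
V_wiper = 12.3 × 4.251/(1.142 + 4.251) = 9.69 V.

V ≈ 9.69 V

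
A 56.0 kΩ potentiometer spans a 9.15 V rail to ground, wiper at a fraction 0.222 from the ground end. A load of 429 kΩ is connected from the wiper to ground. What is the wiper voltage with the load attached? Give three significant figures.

V ≈ 1.99 V

The wiper splits the pot into (1−α)R = 43.57 kΩ above and αR = 12.43 kΩ below.
Lower section ‖ load = 12.08 kΩ.
V_wiper = 9.15 × 12.08/(43.57 + 12.08) = 1.99 V.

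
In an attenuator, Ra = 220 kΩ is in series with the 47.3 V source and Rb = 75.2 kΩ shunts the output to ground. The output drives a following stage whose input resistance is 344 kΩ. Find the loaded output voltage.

V_out ≈ 10.4 V

The load sits in parallel with Rb: Rb‖R_L = (75.2 × 344) / (75.2 + 344) = 61.71 kΩ.
V_out = 47.3 × 61.71 / (220 + 61.71) = 47.3 × 61.71/281.7 = 10.4 V.
(Unloaded it would have been 12.0 V.)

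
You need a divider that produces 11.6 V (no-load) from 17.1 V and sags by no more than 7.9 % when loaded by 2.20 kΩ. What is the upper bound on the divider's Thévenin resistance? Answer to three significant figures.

Loading drop = R_th/(R_th + R_L) ≤ 0.0790, so R_th ≤ R_L · ε/(1−ε) = 2.20 kΩ × 0.0790/0.9210 = 189 Ω.

R_th ≤ 189 Ω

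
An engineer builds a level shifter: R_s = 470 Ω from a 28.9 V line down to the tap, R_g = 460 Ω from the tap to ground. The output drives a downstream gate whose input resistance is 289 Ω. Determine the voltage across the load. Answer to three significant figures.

The load sits in parallel with R_g: R_g‖R_L = (460 × 289) / (460 + 289) = 177.5 Ω.
V_out = 28.9 × 177.5 / (470 + 177.5) = 28.9 × 177.5/647.5 = 7.92 V.
(Unloaded it would have been 14.3 V.)

V_out ≈ 7.92 V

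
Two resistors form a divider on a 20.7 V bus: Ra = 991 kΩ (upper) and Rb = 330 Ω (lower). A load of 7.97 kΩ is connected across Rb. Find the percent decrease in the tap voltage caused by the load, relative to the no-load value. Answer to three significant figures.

The divider's output (Thévenin) resistance is Ra‖Rb = 329.9 Ω.
Fractional drop under load = R_th/(R_th + R_L) = 329.9 / (329.9 + 7970) = 0.03975.
So the output falls by 3.97 %.

3.97 %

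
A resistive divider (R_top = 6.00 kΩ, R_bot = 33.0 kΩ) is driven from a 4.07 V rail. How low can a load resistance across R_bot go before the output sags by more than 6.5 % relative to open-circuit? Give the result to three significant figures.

R_L(min) ≈ 73.0 kΩ

Output resistance R_th = R_top‖R_bot = (6.00 × 33.0)/39.00 = 5.077 kΩ.
The fractional drop is R_th/(R_th + R_L); requiring this ≤ 0.0650 gives R_L ≥ R_th(1/0.0650 − 1) = 5.077 × 14.38 = 73.0 kΩ.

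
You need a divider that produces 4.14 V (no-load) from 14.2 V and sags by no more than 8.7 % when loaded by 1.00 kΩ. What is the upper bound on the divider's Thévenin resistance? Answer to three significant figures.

Loading drop = R_th/(R_th + R_L) ≤ 0.0870, so R_th ≤ R_L · ε/(1−ε) = 1.00 kΩ × 0.0870/0.9130 = 95.3 Ω.
(Any R1, R2 with R2/(R1+R2) = 0.292 and R1‖R2 ≤ 95.3 Ω will meet the spec.)

R_th ≤ 95.3 Ω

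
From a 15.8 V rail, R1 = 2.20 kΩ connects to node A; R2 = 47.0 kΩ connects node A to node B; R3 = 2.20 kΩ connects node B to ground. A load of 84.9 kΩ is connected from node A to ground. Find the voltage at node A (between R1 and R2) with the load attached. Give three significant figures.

Below node A the series string R2+R3 = 49.20 kΩ sits in parallel with the 84.9 kΩ load: 31.15 kΩ.
V_A = 15.8 × 31.15/(2.20 + 31.15) = 14.8 V.

V ≈ 14.8 V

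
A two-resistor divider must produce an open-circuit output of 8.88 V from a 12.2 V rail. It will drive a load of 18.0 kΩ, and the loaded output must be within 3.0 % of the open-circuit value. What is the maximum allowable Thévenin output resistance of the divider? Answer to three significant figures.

Loading drop = R_th/(R_th + R_L) ≤ 0.0300, so R_th ≤ R_L · ε/(1−ε) = 18.0 kΩ × 0.0300/0.9700 = 557 Ω.

R_th ≤ 557 Ω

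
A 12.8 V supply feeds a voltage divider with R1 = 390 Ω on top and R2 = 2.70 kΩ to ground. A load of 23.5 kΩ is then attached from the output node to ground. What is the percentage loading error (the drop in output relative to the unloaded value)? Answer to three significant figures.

The divider's output (Thévenin) resistance is R1‖R2 = 340.8 Ω.
Fractional drop under load = R_th/(R_th + R_L) = 340.8 / (340.8 + 23500) = 0.01429.
So the output falls by 1.43 %.

1.43 %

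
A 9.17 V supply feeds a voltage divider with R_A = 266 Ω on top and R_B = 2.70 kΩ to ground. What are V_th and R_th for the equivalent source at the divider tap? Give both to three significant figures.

V_th = 8.35 V, R_th = 242 Ω

V_th is the open-circuit tap voltage: 9.17 × 2700/(266 + 2700) = 8.35 V.
With the supply zeroed, R_A and R_B appear in parallel from the tap: R_th = R_A‖R_B = (266 × 2700)/2966 = 242 Ω.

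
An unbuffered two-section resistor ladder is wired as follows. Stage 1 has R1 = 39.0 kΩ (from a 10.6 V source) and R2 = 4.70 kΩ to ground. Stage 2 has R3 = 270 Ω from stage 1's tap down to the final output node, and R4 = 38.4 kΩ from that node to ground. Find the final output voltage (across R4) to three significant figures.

Stage 2 presents R3+R4 = 38670 Ω as a load on stage 1's tap.
Stage 1's lower leg becomes R2‖(R3+R4) = 4191 Ω, so V_mid = 10.6 × 4191/43190 = 1.028 V.
Stage 2 is itself unloaded: V_out = V_mid × R4/(R3+R4) = 1.028 × 38400/38670 = 1.02 V.

V_out ≈ 1.02 V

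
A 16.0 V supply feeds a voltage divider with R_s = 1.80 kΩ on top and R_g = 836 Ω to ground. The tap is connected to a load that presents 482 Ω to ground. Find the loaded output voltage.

V_out ≈ 2.32 V

The load sits in parallel with R_g: R_g‖R_L = (836 × 482) / (836 + 482) = 305.7 Ω.
V_out = 16.0 × 305.7 / (1800 + 305.7) = 16.0 × 305.7/2106 = 2.32 V.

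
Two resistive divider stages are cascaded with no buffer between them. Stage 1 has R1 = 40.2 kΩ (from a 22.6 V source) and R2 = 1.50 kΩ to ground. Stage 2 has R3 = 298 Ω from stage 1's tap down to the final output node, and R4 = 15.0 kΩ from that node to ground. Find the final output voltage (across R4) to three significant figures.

Stage 2 presents R3+R4 = 15300 Ω as a load on stage 1's tap.
Stage 1's lower leg becomes R2‖(R3+R4) = 1366 Ω, so V_mid = 22.6 × 1366/41570 = 0.7427 V.
Stage 2 is itself unloaded: V_out = V_mid × R4/(R3+R4) = 0.7427 × 15000/15300 = 0.728 V.

V_out ≈ 0.728 V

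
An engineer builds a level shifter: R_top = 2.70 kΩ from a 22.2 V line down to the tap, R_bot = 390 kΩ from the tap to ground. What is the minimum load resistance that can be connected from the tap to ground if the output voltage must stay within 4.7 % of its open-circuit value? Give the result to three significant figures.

Output resistance R_th = R_top‖R_bot = (2.70 × 390)/392.7 = 2.681 kΩ.
The fractional drop is R_th/(R_th + R_L); requiring this ≤ 0.0470 gives R_L ≥ R_th(1/0.0470 − 1) = 2.681 × 20.28 = 54.4 kΩ.

R_L(min) ≈ 54.4 kΩ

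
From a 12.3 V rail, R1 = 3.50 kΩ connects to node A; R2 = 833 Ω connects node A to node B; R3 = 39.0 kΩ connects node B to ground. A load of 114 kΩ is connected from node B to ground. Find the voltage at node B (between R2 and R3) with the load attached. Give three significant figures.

V ≈ 10.7 V

At node B, R3 is in parallel with the load: R3‖R_L = 29060 Ω.
Below node A the resistance is R2 + (R3‖R_L) = 29890 Ω, so V_A = 12.3 × 29890/33390 = 11.01 V.
Then V_B = V_A × (R3‖R_L)/(R2 + R3‖R_L) = 11.01 × 29060/29890 = 10.7 V.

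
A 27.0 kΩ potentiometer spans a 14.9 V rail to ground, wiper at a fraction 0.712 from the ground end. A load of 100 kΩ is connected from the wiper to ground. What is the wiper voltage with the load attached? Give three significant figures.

V ≈ 10.1 V

The wiper splits the pot into (1−α)R = 7.776 kΩ above and αR = 19.22 kΩ below.
Lower section ‖ load = 16.12 kΩ.
V_wiper = 14.9 × 16.12/(7.776 + 16.12) = 10.1 V.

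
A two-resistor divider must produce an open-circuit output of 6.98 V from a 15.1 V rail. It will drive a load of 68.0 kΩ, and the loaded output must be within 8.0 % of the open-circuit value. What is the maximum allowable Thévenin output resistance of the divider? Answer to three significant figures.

R_th ≤ 5.91 kΩ

Loading drop = R_th/(R_th + R_L) ≤ 0.0800, so R_th ≤ R_L · ε/(1−ε) = 68.0 kΩ × 0.0800/0.9200 = 5.91 kΩ.
(Any R1, R2 with R2/(R1+R2) = 0.462 and R1‖R2 ≤ 5.91 kΩ will meet the spec.)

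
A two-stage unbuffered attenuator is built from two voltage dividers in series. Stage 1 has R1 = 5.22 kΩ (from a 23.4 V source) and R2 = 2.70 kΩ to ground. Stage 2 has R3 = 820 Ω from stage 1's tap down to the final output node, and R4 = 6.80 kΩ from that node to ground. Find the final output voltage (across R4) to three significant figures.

Stage 2 presents R3+R4 = 7620 Ω as a load on stage 1's tap.
Stage 1's lower leg becomes R2‖(R3+R4) = 1994 Ω, so V_mid = 23.4 × 1994/7214 = 6.467 V.
Stage 2 is itself unloaded: V_out = V_mid × R4/(R3+R4) = 6.467 × 6800/7620 = 5.77 V.

V_out ≈ 5.77 V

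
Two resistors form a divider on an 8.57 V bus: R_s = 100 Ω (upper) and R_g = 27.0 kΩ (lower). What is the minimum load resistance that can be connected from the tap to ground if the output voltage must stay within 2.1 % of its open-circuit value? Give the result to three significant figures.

R_L(min) ≈ 4.64 kΩ

Output resistance R_th = R_s‖R_g = (100 × 27000)/27100 = 99.63 Ω.
The fractional drop is R_th/(R_th + R_L); requiring this ≤ 0.0210 gives R_L ≥ R_th(1/0.0210 − 1) = 99.63 × 46.62 = 4.64 kΩ.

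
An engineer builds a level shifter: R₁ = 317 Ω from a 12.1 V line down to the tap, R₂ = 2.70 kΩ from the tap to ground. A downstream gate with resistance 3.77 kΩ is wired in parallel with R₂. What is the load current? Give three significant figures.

R₂‖R_L = 1573 Ω; V_out = 12.1 × 1573/1890 = 10.07 V.
I_L = V_out / R_L = 10.07 / 3.77 kΩ = 2.67 mA.

I_L ≈ 2.67 mA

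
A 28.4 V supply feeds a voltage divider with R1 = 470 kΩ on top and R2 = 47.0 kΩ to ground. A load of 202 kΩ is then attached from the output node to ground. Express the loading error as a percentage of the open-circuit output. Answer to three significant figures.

Unloaded V = 28.4 × 47.0/517.0 = 2.582 V.
Loaded: R2‖R_L = 38.13 kΩ, giving V = 28.4 × 38.13/508.1 = 2.131 V.
Drop = (2.582 − 2.131) / 2.582 = 17.5 %.

17.5 %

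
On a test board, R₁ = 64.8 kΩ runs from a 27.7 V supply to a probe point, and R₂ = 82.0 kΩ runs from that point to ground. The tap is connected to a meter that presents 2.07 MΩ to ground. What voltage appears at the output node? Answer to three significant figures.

V_out ≈ 15.2 V

The load sits in parallel with R₂: R₂‖R_L = (82.0 × 2070) / (82.0 + 2070) = 78.88 kΩ.
V_out = 27.7 × 78.88 / (64.8 + 78.88) = 27.7 × 78.88/143.7 = 15.2 V.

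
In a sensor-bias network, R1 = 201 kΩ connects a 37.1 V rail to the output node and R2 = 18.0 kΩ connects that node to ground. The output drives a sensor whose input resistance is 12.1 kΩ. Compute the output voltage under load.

V_out ≈ 1.29 V

The load sits in parallel with R2: R2‖R_L = (18.0 × 12.1) / (18.0 + 12.1) = 7.236 kΩ.
V_out = 37.1 × 7.236 / (201 + 7.236) = 37.1 × 7.236/208.2 = 1.29 V.
(Unloaded it would have been 3.05 V.)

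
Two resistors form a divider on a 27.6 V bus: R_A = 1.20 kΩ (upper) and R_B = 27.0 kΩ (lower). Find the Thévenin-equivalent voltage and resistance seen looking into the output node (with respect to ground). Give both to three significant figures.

V_th = 26.4 V, R_th = 1.15 kΩ

V_th is the open-circuit tap voltage: 27.6 × 27.0/(1.20 + 27.0) = 26.4 V.
With the supply zeroed, R_A and R_B appear in parallel from the tap: R_th = R_A‖R_B = (1.20 × 27.0)/28.20 = 1.15 kΩ.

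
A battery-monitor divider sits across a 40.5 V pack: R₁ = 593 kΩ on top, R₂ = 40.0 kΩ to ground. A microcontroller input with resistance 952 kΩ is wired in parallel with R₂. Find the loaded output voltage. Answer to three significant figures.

V_out ≈ 2.46 V

The load sits in parallel with R₂: R₂‖R_L = (40.0 × 952) / (40.0 + 952) = 38.39 kΩ.
V_out = 40.5 × 38.39 / (593 + 38.39) = 40.5 × 38.39/631.4 = 2.46 V.
(Unloaded it would have been 2.56 V.)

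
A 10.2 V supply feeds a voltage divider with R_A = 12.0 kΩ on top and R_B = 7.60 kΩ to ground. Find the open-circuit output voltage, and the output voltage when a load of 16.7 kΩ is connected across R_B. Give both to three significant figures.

Unloaded: 3.96 V; loaded: 3.09 V

Open-circuit: V = 10.2 × 7.60/(12.0 + 7.60) = 3.96 V.
With the load, R_B becomes R_B‖R_L = 5.223 kΩ, so V = 10.2 × 5.223/17.22 = 3.09 V.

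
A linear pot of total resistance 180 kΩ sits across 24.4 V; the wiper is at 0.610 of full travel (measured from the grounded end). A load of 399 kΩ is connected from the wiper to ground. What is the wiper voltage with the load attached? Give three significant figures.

The wiper splits the pot into (1−α)R = 70.20 kΩ above and αR = 109.8 kΩ below.
Lower section ‖ load = 86.10 kΩ.
V_wiper = 24.4 × 86.10/(70.20 + 86.10) = 13.4 V.

V ≈ 13.4 V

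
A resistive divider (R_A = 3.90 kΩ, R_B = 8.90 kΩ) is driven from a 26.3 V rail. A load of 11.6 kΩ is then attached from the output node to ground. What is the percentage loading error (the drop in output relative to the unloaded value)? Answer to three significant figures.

The divider's output (Thévenin) resistance is R_A‖R_B = 2.712 kΩ.
Fractional drop under load = R_th/(R_th + R_L) = 2.712 / (2.712 + 11.6) = 0.1895.
So the output falls by 18.9 %.

18.9 %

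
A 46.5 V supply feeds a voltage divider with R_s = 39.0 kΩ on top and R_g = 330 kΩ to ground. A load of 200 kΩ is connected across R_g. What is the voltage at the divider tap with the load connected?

V_out ≈ 35.4 V

The load sits in parallel with R_g: R_g‖R_L = (330 × 200) / (330 + 200) = 124.5 kΩ.
V_out = 46.5 × 124.5 / (39.0 + 124.5) = 46.5 × 124.5/163.5 = 35.4 V.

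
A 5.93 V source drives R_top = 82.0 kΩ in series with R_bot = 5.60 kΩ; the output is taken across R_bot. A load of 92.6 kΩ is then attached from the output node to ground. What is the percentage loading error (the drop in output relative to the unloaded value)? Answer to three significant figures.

The divider's output (Thévenin) resistance is R_top‖R_bot = 5.242 kΩ.
Fractional drop under load = R_th/(R_th + R_L) = 5.242 / (5.242 + 92.6) = 0.05358.
So the output falls by 5.36 %.

5.36 %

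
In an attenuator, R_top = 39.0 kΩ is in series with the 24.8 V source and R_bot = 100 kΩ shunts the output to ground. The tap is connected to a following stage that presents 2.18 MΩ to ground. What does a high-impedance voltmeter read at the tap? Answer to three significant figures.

V_out ≈ 17.6 V

The load sits in parallel with R_bot: R_bot‖R_L = (100 × 2180) / (100 + 2180) = 95.61 kΩ.
V_out = 24.8 × 95.61 / (39.0 + 95.61) = 24.8 × 95.61/134.6 = 17.6 V.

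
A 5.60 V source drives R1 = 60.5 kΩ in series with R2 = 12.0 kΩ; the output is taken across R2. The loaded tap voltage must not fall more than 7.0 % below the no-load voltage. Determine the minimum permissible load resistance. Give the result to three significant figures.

R_L(min) ≈ 133 kΩ

Output resistance R_th = R1‖R2 = (60.5 × 12.0)/72.50 = 10.01 kΩ.
The fractional drop is R_th/(R_th + R_L); requiring this ≤ 0.0700 gives R_L ≥ R_th(1/0.0700 − 1) = 10.01 × 13.29 = 133 kΩ.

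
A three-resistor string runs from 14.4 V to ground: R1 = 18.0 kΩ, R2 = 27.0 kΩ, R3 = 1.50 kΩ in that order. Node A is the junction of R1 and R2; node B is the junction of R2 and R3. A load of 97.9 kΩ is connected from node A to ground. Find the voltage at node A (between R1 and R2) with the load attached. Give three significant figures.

V ≈ 7.93 V

Below node A the series string R2+R3 = 28.50 kΩ sits in parallel with the 97.9 kΩ load: 22.07 kΩ.
V_A = 14.4 × 22.07/(18.0 + 22.07) = 7.93 V.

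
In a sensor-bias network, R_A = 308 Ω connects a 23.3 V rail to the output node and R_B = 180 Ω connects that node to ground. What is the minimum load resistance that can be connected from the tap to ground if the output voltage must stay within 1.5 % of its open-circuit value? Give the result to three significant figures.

R_L(min) ≈ 7.46 kΩ

Output resistance R_th = R_A‖R_B = (308 × 180)/488.0 = 113.6 Ω.
The fractional drop is R_th/(R_th + R_L); requiring this ≤ 0.0150 gives R_L ≥ R_th(1/0.0150 − 1) = 113.6 × 65.67 = 7.46 kΩ.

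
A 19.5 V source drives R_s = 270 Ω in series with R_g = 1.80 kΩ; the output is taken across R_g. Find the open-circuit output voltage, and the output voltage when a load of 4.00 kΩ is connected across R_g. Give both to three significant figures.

Unloaded: 17.0 V; loaded: 16.0 V

Open-circuit: V = 19.5 × 1800/(270 + 1800) = 17.0 V.
With the load, R_g becomes R_g‖R_L = 1241 Ω, so V = 19.5 × 1241/1511 = 16.0 V.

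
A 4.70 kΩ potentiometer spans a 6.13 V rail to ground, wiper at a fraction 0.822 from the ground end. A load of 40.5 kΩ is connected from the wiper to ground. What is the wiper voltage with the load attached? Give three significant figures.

The wiper splits the pot into (1−α)R = 836.6 Ω above and αR = 3863 Ω below.
Lower section ‖ load = 3527 Ω.
V_wiper = 6.13 × 3527/(836.6 + 3527) = 4.95 V.

V ≈ 4.95 V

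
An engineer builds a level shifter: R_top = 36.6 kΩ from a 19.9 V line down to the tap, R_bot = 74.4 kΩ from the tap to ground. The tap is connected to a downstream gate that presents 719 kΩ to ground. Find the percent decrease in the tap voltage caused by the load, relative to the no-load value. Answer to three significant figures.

The divider's output (Thévenin) resistance is R_top‖R_bot = 24.53 kΩ.
Fractional drop under load = R_th/(R_th + R_L) = 24.53 / (24.53 + 719) = 0.03299.
So the output falls by 3.30 %.

3.30 %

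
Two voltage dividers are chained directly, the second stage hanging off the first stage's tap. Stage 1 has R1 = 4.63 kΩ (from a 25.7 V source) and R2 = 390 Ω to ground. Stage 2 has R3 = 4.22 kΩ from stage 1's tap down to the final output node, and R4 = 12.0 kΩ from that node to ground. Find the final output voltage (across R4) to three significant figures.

Stage 2 presents R3+R4 = 16220 Ω as a load on stage 1's tap.
Stage 1's lower leg becomes R2‖(R3+R4) = 380.8 Ω, so V_mid = 25.7 × 380.8/5011 = 1.953 V.
Stage 2 is itself unloaded: V_out = V_mid × R4/(R3+R4) = 1.953 × 12000/16220 = 1.45 V.

V_out ≈ 1.45 V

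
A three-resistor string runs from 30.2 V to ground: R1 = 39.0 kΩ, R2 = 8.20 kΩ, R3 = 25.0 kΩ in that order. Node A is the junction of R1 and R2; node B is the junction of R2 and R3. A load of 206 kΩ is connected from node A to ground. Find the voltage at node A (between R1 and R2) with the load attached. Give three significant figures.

Below node A the series string R2+R3 = 33.20 kΩ sits in parallel with the 206 kΩ load: 28.59 kΩ.
V_A = 30.2 × 28.59/(39.0 + 28.59) = 12.8 V.

V ≈ 12.8 V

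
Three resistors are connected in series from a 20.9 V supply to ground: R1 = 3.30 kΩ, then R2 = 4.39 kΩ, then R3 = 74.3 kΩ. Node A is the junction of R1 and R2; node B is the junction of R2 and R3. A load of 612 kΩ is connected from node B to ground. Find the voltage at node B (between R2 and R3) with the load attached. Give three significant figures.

V ≈ 18.7 V

At node B, R3 is in parallel with the load: R3‖R_L = 66.26 kΩ.
Below node A the resistance is R2 + (R3‖R_L) = 70.65 kΩ, so V_A = 20.9 × 70.65/73.95 = 19.97 V.
Then V_B = V_A × (R3‖R_L)/(R2 + R3‖R_L) = 19.97 × 66.26/70.65 = 18.7 V.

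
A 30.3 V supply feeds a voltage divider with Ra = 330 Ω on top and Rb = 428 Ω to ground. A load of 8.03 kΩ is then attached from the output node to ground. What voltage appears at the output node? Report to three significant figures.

V_out ≈ 16.7 V

The load sits in parallel with Rb: Rb‖R_L = (428 × 8030) / (428 + 8030) = 406.3 Ω.
V_out = 30.3 × 406.3 / (330 + 406.3) = 30.3 × 406.3/736.3 = 16.7 V.
(Unloaded it would have been 17.1 V.)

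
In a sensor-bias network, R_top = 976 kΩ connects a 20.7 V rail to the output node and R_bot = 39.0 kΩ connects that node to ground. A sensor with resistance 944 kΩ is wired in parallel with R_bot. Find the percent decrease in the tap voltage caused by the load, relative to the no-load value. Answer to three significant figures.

3.82 %

The divider's output (Thévenin) resistance is R_top‖R_bot = 37.50 kΩ.
Fractional drop under load = R_th/(R_th + R_L) = 37.50 / (37.50 + 944) = 0.03821.
So the output falls by 3.82 %.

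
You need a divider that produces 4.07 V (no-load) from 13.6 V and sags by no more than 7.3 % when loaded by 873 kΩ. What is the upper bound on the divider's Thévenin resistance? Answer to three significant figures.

R_th ≤ 68.7 kΩ

Loading drop = R_th/(R_th + R_L) ≤ 0.0730, so R_th ≤ R_L · ε/(1−ε) = 873 kΩ × 0.0730/0.9270 = 68.7 kΩ.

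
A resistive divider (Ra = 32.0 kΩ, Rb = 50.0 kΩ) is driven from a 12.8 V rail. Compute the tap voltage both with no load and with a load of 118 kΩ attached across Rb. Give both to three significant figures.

Open-circuit: V = 12.8 × 50.0/(32.0 + 50.0) = 7.80 V.
With the load, Rb becomes Rb‖R_L = 35.12 kΩ, so V = 12.8 × 35.12/67.12 = 6.70 V.

Unloaded: 7.80 V; loaded: 6.70 V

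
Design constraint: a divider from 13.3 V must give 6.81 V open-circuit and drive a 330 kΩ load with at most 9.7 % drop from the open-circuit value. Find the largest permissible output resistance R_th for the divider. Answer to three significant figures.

Loading drop = R_th/(R_th + R_L) ≤ 0.0970, so R_th ≤ R_L · ε/(1−ε) = 330 kΩ × 0.0970/0.9030 = 35.4 kΩ.
(Any R1, R2 with R2/(R1+R2) = 0.512 and R1‖R2 ≤ 35.4 kΩ will meet the spec.)

R_th ≤ 35.4 kΩ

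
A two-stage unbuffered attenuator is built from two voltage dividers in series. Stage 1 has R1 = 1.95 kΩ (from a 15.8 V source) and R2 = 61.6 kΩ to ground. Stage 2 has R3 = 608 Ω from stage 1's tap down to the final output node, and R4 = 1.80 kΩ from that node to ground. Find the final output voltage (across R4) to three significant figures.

Stage 2 presents R3+R4 = 2408 Ω as a load on stage 1's tap.
Stage 1's lower leg becomes R2‖(R3+R4) = 2317 Ω, so V_mid = 15.8 × 2317/4267 = 8.580 V.
Stage 2 is itself unloaded: V_out = V_mid × R4/(R3+R4) = 8.580 × 1800/2408 = 6.41 V.

V_out ≈ 6.41 V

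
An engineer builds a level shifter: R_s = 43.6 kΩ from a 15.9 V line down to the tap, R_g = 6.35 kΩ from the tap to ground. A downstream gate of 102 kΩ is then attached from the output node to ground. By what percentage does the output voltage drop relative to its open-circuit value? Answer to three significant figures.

5.15 %

The divider's output (Thévenin) resistance is R_s‖R_g = 5.543 kΩ.
Fractional drop under load = R_th/(R_th + R_L) = 5.543 / (5.543 + 102) = 0.05154.
So the output falls by 5.15 %.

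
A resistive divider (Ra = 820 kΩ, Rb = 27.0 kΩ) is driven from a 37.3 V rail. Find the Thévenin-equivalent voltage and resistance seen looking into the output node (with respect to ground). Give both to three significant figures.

V_th = 1.19 V, R_th = 26.1 kΩ

V_th is the open-circuit tap voltage: 37.3 × 27.0/(820 + 27.0) = 1.19 V.
With the supply zeroed, Ra and Rb appear in parallel from the tap: R_th = Ra‖Rb = (820 × 27.0)/847.0 = 26.1 kΩ.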